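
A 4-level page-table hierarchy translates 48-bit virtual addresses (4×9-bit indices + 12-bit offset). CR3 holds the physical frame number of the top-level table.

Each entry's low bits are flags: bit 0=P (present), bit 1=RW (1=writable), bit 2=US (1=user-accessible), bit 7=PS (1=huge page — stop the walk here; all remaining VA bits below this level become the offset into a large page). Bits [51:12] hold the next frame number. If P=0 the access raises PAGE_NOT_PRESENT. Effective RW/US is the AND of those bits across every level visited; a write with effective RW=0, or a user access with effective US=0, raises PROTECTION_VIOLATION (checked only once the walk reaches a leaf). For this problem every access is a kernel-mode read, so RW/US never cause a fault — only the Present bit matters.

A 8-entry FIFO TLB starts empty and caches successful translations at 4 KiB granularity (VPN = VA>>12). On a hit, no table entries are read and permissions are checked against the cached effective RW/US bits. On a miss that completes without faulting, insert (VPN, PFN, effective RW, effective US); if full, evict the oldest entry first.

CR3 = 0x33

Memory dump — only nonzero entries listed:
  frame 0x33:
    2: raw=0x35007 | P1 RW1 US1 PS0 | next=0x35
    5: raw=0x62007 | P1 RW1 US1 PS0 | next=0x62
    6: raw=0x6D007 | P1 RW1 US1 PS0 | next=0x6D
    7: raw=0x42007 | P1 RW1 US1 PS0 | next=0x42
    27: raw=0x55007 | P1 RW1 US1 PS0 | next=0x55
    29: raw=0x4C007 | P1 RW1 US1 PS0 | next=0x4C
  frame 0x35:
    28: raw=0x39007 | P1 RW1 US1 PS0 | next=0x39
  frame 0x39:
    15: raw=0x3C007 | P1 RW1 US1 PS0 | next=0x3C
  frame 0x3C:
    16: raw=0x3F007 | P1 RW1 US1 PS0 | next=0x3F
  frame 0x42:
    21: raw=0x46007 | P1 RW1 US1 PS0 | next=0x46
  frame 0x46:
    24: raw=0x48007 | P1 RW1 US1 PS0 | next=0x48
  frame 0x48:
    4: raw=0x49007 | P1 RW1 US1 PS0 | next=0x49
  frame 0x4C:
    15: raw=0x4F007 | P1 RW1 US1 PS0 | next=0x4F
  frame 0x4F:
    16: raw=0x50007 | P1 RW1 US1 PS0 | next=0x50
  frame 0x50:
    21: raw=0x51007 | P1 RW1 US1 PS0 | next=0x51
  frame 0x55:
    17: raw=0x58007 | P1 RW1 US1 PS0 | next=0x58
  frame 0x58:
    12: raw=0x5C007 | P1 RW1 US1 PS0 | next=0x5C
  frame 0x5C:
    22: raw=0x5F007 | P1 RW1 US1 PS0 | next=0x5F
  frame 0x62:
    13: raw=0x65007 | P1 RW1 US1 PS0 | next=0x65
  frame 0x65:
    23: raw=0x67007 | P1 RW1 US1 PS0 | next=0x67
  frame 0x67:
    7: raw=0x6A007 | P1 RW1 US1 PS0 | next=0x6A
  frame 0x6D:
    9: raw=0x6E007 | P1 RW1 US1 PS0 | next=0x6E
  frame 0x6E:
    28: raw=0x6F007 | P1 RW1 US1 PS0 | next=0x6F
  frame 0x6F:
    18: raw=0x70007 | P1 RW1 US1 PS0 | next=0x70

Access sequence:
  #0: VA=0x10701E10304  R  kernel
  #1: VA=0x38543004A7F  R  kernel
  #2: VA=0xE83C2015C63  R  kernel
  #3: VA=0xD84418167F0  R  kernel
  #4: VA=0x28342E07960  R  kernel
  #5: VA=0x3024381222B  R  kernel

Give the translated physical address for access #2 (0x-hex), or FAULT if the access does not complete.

Per-access translation:
#0 VA=0x10701E10304 (r,kernel):
  lvl0: tbl 0x33, slot 2 ⇒ 0x35007 (P1/RW1/US1/PS0)
  lvl1: tbl 0x35, slot 28 ⇒ 0x39007 (P1/RW1/US1/PS0)
  lvl2: tbl 0x39, slot 15 ⇒ 0x3C007 (P1/RW1/US1/PS0)
  lvl3: tbl 0x3C, slot 16 ⇒ 0x3F007 (P1/RW1/US1/PS0)
  ⇒ phys 0x3F304  [4 reads]
#1 VA=0x38543004A7F (r,kernel):
  lvl0: tbl 0x33, slot 7 ⇒ 0x42007 (P1/RW1/US1/PS0)
  lvl1: tbl 0x42, slot 21 ⇒ 0x46007 (P1/RW1/US1/PS0)
  lvl2: tbl 0x46, slot 24 ⇒ 0x48007 (P1/RW1/US1/PS0)
  lvl3: tbl 0x48, slot 4 ⇒ 0x49007 (P1/RW1/US1/PS0)
  ⇒ phys 0x49A7F  [4 reads]
#2 VA=0xE83C2015C63 (r,kernel):
  lvl0: tbl 0x33, slot 29 ⇒ 0x4C007 (P1/RW1/US1/PS0)
  lvl1: tbl 0x4C, slot 15 ⇒ 0x4F007 (P1/RW1/US1/PS0)
  lvl2: tbl 0x4F, slot 16 ⇒ 0x50007 (P1/RW1/US1/PS0)
  lvl3: tbl 0x50, slot 21 ⇒ 0x51007 (P1/RW1/US1/PS0)
  ⇒ phys 0x51C63  [4 reads]
#3 VA=0xD84418167F0 (r,kernel):
  lvl0: tbl 0x33, slot 27 ⇒ 0x55007 (P1/RW1/US1/PS0)
  lvl1: tbl 0x55, slot 17 ⇒ 0x58007 (P1/RW1/US1/PS0)
  lvl2: tbl 0x58, slot 12 ⇒ 0x5C007 (P1/RW1/US1/PS0)
  lvl3: tbl 0x5C, slot 22 ⇒ 0x5F007 (P1/RW1/US1/PS0)
  ⇒ phys 0x5F7F0  [4 reads]
#4 VA=0x28342E07960 (r,kernel):
  lvl0: tbl 0x33, slot 5 ⇒ 0x62007 (P1/RW1/US1/PS0)
  lvl1: tbl 0x62, slot 13 ⇒ 0x65007 (P1/RW1/US1/PS0)
  lvl2: tbl 0x65, slot 23 ⇒ 0x67007 (P1/RW1/US1/PS0)
  lvl3: tbl 0x67, slot 7 ⇒ 0x6A007 (P1/RW1/US1/PS0)
  ⇒ phys 0x6A960  [4 reads]
#5 VA=0x3024381222B (r,kernel):
  lvl0: tbl 0x33, slot 6 ⇒ 0x6D007 (P1/RW1/US1/PS0)
  lvl1: tbl 0x6D, slot 9 ⇒ 0x6E007 (P1/RW1/US1/PS0)
  lvl2: tbl 0x6E, slot 28 ⇒ 0x6F007 (P1/RW1/US1/PS0)
  lvl3: tbl 0x6F, slot 18 ⇒ 0x70007 (P1/RW1/US1/PS0)
  ⇒ phys 0x7022B  [4 reads]

Access #2 PA: 0x51C63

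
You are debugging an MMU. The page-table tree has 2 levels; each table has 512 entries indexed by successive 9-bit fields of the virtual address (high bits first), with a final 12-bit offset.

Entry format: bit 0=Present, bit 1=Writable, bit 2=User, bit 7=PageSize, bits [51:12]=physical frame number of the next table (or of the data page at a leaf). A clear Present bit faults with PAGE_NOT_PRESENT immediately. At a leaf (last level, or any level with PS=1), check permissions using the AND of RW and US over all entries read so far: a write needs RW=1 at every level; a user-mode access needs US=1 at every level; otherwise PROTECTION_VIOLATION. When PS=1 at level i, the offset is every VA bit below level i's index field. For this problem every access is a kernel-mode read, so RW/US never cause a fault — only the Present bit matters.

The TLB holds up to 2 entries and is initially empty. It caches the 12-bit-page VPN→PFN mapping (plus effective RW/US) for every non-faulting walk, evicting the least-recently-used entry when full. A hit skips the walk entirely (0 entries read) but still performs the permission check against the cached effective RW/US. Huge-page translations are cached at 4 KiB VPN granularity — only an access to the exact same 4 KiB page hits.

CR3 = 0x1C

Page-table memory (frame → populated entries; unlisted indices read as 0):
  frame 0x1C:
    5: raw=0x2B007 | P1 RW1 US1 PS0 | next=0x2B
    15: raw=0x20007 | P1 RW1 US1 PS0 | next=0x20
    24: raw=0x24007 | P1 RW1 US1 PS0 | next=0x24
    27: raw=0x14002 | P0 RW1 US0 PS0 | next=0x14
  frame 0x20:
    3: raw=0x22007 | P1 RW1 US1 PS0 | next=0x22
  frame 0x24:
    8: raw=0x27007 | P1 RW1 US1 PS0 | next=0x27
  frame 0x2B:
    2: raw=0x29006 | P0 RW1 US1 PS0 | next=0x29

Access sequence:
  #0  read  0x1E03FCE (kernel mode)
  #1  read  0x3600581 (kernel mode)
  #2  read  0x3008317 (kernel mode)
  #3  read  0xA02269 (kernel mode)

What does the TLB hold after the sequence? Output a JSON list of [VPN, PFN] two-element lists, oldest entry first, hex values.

Per-access translation:
#0 VA=0x1E03FCE (r,kernel):
  [0] read 0x1C idx=15: raw=0x20007 flags P=1 W=1 U=1 S=0
  [1] read 0x20 idx=3: raw=0x22007 flags P=1 W=1 U=1 S=0
  → PA=0x22FCE  (2 entries read)
#1 VA=0x3600581 (r,kernel):
  [0] read 0x1C idx=27: raw=0x14002 flags P=0 W=1 U=0 S=0
  → PAGE_NOT_PRESENT  (1 entries read)
#2 VA=0x3008317 (r,kernel):
  [0] read 0x1C idx=24: raw=0x24007 flags P=1 W=1 U=1 S=0
  [1] read 0x24 idx=8: raw=0x27007 flags P=1 W=1 U=1 S=0
  → PA=0x27317  (2 entries read)
#3 VA=0xA02269 (r,kernel):
  [0] read 0x1C idx=5: raw=0x2B007 flags P=1 W=1 U=1 S=0
  [1] read 0x2B idx=2: raw=0x29006 flags P=0 W=1 U=1 S=0
  → PAGE_NOT_PRESENT  (2 entries read)

TLB: [["0x1E03", "0x22"], ["0x3008", "0x27"]]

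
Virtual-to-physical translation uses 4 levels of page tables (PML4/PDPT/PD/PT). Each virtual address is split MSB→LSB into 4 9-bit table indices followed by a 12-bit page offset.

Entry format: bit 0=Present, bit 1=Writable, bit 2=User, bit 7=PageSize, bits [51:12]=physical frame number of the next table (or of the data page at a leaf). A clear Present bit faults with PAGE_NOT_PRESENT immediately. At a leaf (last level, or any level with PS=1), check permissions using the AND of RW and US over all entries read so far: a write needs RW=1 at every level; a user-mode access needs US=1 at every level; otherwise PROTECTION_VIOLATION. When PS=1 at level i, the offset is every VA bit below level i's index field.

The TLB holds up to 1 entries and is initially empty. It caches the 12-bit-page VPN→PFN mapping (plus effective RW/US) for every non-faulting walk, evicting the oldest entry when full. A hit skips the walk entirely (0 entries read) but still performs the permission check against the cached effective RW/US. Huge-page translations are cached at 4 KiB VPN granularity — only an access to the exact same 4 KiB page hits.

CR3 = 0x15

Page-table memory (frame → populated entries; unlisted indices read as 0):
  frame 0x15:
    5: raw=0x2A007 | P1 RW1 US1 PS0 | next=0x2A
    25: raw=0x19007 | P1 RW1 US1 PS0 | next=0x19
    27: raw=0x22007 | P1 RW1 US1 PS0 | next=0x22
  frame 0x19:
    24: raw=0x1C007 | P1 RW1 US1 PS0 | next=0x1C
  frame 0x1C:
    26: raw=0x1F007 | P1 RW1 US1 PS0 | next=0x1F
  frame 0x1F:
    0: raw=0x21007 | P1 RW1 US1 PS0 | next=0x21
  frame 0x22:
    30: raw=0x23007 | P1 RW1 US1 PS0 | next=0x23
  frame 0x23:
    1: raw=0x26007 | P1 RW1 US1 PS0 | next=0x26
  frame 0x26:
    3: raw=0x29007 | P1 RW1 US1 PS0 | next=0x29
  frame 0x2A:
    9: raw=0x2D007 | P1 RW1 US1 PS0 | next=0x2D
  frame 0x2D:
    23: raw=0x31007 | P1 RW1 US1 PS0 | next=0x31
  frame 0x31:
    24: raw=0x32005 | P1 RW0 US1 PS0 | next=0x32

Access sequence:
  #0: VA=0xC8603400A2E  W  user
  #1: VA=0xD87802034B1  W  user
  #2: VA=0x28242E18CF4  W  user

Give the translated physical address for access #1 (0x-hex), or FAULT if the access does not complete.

Trace:
#0 VA=0xC8603400A2E (w,user):
  L0: frame=0x15 idx=25 entry=0x19007 [P=1 RW=1 US=1 PS=0]
  L1: frame=0x19 idx=24 entry=0x1C007 [P=1 RW=1 US=1 PS=0]
  L2: frame=0x1C idx=26 entry=0x1F007 [P=1 RW=1 US=1 PS=0]
  L3: frame=0x1F idx=0 entry=0x21007 [P=1 RW=1 US=1 PS=0]
  ✓ 0x21A2E  — 4 lookups
#1 VA=0xD87802034B1 (w,user):
  L0: frame=0x15 idx=27 entry=0x22007 [P=1 RW=1 US=1 PS=0]
  L1: frame=0x22 idx=30 entry=0x23007 [P=1 RW=1 US=1 PS=0]
  L2: frame=0x23 idx=1 entry=0x26007 [P=1 RW=1 US=1 PS=0]
  L3: frame=0x26 idx=3 entry=0x29007 [P=1 RW=1 US=1 PS=0]
  ✓ 0x294B1  — 4 lookups
#2 VA=0x28242E18CF4 (w,user):
  L0: frame=0x15 idx=5 entry=0x2A007 [P=1 RW=1 US=1 PS=0]
  L1: frame=0x2A idx=9 entry=0x2D007 [P=1 RW=1 US=1 PS=0]
  L2: frame=0x2D idx=23 entry=0x31007 [P=1 RW=1 US=1 PS=0]
  L3: frame=0x31 idx=24 entry=0x32005 [P=1 RW=0 US=1 PS=0]
  ✗ PROTECTION_VIOLATION  [4 reads]

Access #1 PA: 0x294B1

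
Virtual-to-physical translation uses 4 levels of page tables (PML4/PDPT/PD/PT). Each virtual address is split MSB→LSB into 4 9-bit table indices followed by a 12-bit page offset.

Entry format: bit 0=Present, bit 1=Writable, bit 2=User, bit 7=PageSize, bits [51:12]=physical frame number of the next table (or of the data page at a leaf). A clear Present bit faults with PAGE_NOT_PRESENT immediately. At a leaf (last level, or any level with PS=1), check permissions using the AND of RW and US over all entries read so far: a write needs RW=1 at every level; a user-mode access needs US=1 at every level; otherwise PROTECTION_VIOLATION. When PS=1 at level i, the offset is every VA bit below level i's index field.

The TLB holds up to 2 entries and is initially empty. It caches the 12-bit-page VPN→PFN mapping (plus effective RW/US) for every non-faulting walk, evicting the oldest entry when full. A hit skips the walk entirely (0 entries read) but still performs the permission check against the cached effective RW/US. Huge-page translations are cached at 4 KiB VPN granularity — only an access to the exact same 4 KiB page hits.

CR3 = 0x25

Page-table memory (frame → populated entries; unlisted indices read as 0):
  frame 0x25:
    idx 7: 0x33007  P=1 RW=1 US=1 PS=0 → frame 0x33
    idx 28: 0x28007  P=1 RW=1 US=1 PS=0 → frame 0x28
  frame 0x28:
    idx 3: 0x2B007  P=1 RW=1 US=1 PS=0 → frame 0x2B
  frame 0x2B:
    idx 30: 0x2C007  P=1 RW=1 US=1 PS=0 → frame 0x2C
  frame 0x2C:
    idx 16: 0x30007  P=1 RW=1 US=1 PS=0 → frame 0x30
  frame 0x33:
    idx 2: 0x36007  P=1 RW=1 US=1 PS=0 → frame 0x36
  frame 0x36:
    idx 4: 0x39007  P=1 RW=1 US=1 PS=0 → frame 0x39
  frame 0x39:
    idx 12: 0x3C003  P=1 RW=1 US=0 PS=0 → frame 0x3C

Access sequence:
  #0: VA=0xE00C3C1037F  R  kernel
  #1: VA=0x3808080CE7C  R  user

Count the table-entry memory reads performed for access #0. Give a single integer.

Walk each access:
#0 VA=0xE00C3C1037F (r,kernel):
  [0] read 0x25 idx=28: raw=0x28007 flags P=1 W=1 U=1 S=0
  [1] read 0x28 idx=3: raw=0x2B007 flags P=1 W=1 U=1 S=0
  [2] read 0x2B idx=30: raw=0x2C007 flags P=1 W=1 U=1 S=0
  [3] read 0x2C idx=16: raw=0x30007 flags P=1 W=1 U=1 S=0
  ✓ 0x3037F  — 4 lookups
#1 VA=0x3808080CE7C (r,user):
  [0] read 0x25 idx=7: raw=0x33007 flags P=1 W=1 U=1 S=0
  [1] read 0x33 idx=2: raw=0x36007 flags P=1 W=1 U=1 S=0
  [2] read 0x36 idx=4: raw=0x39007 flags P=1 W=1 U=1 S=0
  [3] read 0x39 idx=12: raw=0x3C003 flags P=1 W=1 U=0 S=0
  → PROTECTION_VIOLATION  (4 entries read)

Entries read for #0: 4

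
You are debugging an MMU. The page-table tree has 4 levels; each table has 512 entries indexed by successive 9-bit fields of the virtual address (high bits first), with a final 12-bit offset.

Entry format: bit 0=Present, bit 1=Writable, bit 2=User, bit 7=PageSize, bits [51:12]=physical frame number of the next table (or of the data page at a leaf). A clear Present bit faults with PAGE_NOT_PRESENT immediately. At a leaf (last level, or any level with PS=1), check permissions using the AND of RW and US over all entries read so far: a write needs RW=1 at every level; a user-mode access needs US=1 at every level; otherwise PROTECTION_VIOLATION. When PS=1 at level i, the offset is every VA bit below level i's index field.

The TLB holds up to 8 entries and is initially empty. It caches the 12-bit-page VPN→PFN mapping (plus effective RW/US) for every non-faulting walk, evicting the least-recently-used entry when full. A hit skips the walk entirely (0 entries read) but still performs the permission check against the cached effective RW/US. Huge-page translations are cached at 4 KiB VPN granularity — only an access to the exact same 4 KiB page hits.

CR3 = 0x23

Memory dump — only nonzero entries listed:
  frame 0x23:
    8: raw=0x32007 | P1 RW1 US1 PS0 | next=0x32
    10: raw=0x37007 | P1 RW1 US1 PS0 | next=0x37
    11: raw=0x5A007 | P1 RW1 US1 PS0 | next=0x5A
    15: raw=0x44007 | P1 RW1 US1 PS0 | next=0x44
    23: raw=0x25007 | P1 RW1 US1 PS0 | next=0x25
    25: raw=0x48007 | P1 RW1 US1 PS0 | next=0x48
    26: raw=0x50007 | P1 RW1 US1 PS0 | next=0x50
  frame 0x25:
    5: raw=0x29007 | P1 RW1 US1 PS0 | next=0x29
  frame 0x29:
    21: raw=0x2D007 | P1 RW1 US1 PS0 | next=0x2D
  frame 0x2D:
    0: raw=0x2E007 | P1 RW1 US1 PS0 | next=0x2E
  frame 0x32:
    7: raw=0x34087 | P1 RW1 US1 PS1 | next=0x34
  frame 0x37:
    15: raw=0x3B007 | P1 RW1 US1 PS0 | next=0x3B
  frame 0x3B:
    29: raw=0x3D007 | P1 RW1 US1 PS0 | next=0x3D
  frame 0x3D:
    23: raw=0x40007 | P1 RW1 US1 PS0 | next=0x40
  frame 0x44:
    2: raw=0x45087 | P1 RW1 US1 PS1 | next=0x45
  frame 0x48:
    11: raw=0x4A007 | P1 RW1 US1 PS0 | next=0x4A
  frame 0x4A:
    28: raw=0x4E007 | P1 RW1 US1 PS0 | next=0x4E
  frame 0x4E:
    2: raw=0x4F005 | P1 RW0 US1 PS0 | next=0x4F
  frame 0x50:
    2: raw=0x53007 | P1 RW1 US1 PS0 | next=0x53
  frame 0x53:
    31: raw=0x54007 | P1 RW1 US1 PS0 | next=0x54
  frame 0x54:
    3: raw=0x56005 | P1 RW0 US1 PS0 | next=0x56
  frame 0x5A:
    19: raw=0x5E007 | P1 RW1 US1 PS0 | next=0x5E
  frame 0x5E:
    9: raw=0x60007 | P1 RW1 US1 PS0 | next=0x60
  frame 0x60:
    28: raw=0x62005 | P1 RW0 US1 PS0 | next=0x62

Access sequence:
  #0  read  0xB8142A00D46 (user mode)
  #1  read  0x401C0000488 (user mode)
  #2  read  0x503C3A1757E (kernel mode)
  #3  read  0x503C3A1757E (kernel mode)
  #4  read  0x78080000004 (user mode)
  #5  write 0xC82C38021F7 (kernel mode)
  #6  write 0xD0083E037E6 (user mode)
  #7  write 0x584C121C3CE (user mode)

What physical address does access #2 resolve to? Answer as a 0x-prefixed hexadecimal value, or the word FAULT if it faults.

Trace:
#0 VA=0xB8142A00D46 (r,user):
  lvl0: tbl 0x23, slot 23 ⇒ 0x25007 (P1/RW1/US1/PS0)
  lvl1: tbl 0x25, slot 5 ⇒ 0x29007 (P1/RW1/US1/PS0)
  lvl2: tbl 0x29, slot 21 ⇒ 0x2D007 (P1/RW1/US1/PS0)
  lvl3: tbl 0x2D, slot 0 ⇒ 0x2E007 (P1/RW1/US1/PS0)
  ⇒ phys 0x2ED46  [4 reads]
#1 VA=0x401C0000488 (r,user):
  lvl0: tbl 0x23, slot 8 ⇒ 0x32007 (P1/RW1/US1/PS0)
  lvl1: tbl 0x32, slot 7 ⇒ 0x34087 (P1/RW1/US1/PS1)
  ⇒ phys 0x34488 (huge @L1)  [2 reads]
#2 VA=0x503C3A1757E (r,kernel):
  lvl0: tbl 0x23, slot 10 ⇒ 0x37007 (P1/RW1/US1/PS0)
  lvl1: tbl 0x37, slot 15 ⇒ 0x3B007 (P1/RW1/US1/PS0)
  lvl2: tbl 0x3B, slot 29 ⇒ 0x3D007 (P1/RW1/US1/PS0)
  lvl3: tbl 0x3D, slot 23 ⇒ 0x40007 (P1/RW1/US1/PS0)
  ⇒ phys 0x4057E  [4 reads]
#3 VA=0x503C3A1757E (r,kernel):
  TLB hit vpn=0x503C3A17 → PA=0x4057E
#4 VA=0x78080000004 (r,user):
  lvl0: tbl 0x23, slot 15 ⇒ 0x44007 (P1/RW1/US1/PS0)
  lvl1: tbl 0x44, slot 2 ⇒ 0x45087 (P1/RW1/US1/PS1)
  ⇒ phys 0x45004 (huge @L1)  [2 reads]
#5 VA=0xC82C38021F7 (w,kernel):
  lvl0: tbl 0x23, slot 25 ⇒ 0x48007 (P1/RW1/US1/PS0)
  lvl1: tbl 0x48, slot 11 ⇒ 0x4A007 (P1/RW1/US1/PS0)
  lvl2: tbl 0x4A, slot 28 ⇒ 0x4E007 (P1/RW1/US1/PS0)
  lvl3: tbl 0x4E, slot 2 ⇒ 0x4F005 (P1/RW0/US1/PS0)
  → PROTECTION_VIOLATION  (4 entries read)
#6 VA=0xD0083E037E6 (w,user):
  lvl0: tbl 0x23, slot 26 ⇒ 0x50007 (P1/RW1/US1/PS0)
  lvl1: tbl 0x50, slot 2 ⇒ 0x53007 (P1/RW1/US1/PS0)
  lvl2: tbl 0x53, slot 31 ⇒ 0x54007 (P1/RW1/US1/PS0)
  lvl3: tbl 0x54, slot 3 ⇒ 0x56005 (P1/RW0/US1/PS0)
  → PROTECTION_VIOLATION  (4 entries read)
#7 VA=0x584C121C3CE (w,user):
  lvl0: tbl 0x23, slot 11 ⇒ 0x5A007 (P1/RW1/US1/PS0)
  lvl1: tbl 0x5A, slot 19 ⇒ 0x5E007 (P1/RW1/US1/PS0)
  lvl2: tbl 0x5E, slot 9 ⇒ 0x60007 (P1/RW1/US1/PS0)
  lvl3: tbl 0x60, slot 28 ⇒ 0x62005 (P1/RW0/US1/PS0)
  → PROTECTION_VIOLATION  (4 entries read)

Access #2 PA: 0x4057E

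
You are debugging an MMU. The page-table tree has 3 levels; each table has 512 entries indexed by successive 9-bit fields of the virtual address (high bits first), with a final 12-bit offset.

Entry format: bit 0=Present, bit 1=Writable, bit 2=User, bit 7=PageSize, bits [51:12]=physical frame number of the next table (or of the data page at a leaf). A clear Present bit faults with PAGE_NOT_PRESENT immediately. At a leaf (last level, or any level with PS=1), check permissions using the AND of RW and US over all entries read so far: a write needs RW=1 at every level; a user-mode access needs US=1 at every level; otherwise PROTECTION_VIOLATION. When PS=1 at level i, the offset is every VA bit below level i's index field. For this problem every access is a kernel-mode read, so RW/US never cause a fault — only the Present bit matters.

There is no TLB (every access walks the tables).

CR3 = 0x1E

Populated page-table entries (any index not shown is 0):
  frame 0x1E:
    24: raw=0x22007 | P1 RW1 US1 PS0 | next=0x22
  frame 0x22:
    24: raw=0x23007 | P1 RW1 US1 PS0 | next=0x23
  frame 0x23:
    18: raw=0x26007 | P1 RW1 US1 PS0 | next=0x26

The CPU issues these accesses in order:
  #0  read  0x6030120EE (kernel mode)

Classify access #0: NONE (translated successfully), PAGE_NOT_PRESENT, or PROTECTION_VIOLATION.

Per-access translation:
#0 VA=0x6030120EE (r,kernel):
  L0: frame=0x1E idx=24 entry=0x22007 [P=1 RW=1 US=1 PS=0]
  L1: frame=0x22 idx=24 entry=0x23007 [P=1 RW=1 US=1 PS=0]
  L2: frame=0x23 idx=18 entry=0x26007 [P=1 RW=1 US=1 PS=0]
  ✓ 0x260EE  — 3 lookups

Access #0 fault: NONE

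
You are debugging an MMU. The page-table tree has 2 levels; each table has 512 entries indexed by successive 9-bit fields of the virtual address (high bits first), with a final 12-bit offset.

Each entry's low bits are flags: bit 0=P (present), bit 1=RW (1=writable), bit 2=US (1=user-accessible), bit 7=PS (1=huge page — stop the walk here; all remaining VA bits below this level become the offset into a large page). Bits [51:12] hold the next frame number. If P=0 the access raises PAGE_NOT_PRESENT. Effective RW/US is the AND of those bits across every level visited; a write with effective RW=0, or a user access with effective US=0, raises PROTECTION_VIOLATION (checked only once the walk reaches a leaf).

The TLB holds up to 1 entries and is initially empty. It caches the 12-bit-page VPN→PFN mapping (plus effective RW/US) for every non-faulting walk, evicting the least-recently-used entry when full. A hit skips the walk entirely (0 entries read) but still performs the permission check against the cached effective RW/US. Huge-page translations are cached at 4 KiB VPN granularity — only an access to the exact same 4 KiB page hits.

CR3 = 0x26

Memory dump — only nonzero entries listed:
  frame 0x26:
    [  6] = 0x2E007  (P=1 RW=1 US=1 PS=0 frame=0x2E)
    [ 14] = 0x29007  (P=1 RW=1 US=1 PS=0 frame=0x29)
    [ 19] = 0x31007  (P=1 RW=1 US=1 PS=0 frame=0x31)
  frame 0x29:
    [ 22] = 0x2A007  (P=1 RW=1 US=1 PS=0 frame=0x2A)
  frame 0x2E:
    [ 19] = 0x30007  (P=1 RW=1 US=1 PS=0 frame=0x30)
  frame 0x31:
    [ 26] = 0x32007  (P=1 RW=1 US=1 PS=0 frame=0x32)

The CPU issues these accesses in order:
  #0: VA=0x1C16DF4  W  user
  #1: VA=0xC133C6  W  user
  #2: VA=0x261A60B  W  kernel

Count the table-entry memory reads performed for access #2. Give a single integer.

Walk each access:
#0 VA=0x1C16DF4 (w,user):
  [0] read 0x26 idx=14: raw=0x29007 flags P=1 W=1 U=1 S=0
  [1] read 0x29 idx=22: raw=0x2A007 flags P=1 W=1 U=1 S=0
  ⇒ phys 0x2ADF4  [2 reads]
#1 VA=0xC133C6 (w,user):
  [0] read 0x26 idx=6: raw=0x2E007 flags P=1 W=1 U=1 S=0
  [1] read 0x2E idx=19: raw=0x30007 flags P=1 W=1 U=1 S=0
  ⇒ phys 0x303C6  [2 reads]
#2 VA=0x261A60B (w,kernel):
  [0] read 0x26 idx=19: raw=0x31007 flags P=1 W=1 U=1 S=0
  [1] read 0x31 idx=26: raw=0x32007 flags P=1 W=1 U=1 S=0
  ⇒ phys 0x3260B  [2 reads]

Entries read for #2: 2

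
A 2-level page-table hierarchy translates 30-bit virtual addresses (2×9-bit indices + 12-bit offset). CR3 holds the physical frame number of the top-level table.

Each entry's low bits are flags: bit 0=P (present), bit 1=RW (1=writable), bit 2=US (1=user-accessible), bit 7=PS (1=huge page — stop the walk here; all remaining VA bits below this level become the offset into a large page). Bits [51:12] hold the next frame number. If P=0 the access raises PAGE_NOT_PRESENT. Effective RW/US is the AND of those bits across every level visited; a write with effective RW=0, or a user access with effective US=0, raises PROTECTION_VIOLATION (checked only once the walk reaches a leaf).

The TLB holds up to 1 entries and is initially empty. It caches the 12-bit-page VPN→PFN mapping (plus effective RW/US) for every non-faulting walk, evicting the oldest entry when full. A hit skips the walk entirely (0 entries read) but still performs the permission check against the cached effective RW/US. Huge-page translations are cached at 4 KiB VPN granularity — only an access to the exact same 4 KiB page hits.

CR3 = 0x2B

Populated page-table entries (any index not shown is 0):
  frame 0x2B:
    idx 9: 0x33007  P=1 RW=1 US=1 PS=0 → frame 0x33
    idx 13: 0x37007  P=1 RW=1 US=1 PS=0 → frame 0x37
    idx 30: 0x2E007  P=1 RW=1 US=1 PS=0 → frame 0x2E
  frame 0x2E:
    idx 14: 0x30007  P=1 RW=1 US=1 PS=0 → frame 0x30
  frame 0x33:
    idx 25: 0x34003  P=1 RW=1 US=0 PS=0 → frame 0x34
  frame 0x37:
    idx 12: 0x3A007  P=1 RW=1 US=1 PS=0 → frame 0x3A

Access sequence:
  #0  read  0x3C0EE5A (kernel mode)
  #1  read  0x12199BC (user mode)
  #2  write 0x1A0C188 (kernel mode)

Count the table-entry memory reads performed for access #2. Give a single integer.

Trace:
#0 VA=0x3C0EE5A (r,kernel):
  L0 @0x2B[30] → 0x2E007  P=1,RW=1,US=1,PS=0
  L1 @0x2E[14] → 0x30007  P=1,RW=1,US=1,PS=0
  → PA=0x30E5A  (2 entries read)
#1 VA=0x12199BC (r,user):
  L0 @0x2B[9] → 0x33007  P=1,RW=1,US=1,PS=0
  L1 @0x33[25] → 0x34003  P=1,RW=1,US=0,PS=0
  ✗ PROTECTION_VIOLATION  [2 reads]
#2 VA=0x1A0C188 (w,kernel):
  L0 @0x2B[13] → 0x37007  P=1,RW=1,US=1,PS=0
  L1 @0x37[12] → 0x3A007  P=1,RW=1,US=1,PS=0
  → PA=0x3A188  (2 entries read)

Entries read for #2: 2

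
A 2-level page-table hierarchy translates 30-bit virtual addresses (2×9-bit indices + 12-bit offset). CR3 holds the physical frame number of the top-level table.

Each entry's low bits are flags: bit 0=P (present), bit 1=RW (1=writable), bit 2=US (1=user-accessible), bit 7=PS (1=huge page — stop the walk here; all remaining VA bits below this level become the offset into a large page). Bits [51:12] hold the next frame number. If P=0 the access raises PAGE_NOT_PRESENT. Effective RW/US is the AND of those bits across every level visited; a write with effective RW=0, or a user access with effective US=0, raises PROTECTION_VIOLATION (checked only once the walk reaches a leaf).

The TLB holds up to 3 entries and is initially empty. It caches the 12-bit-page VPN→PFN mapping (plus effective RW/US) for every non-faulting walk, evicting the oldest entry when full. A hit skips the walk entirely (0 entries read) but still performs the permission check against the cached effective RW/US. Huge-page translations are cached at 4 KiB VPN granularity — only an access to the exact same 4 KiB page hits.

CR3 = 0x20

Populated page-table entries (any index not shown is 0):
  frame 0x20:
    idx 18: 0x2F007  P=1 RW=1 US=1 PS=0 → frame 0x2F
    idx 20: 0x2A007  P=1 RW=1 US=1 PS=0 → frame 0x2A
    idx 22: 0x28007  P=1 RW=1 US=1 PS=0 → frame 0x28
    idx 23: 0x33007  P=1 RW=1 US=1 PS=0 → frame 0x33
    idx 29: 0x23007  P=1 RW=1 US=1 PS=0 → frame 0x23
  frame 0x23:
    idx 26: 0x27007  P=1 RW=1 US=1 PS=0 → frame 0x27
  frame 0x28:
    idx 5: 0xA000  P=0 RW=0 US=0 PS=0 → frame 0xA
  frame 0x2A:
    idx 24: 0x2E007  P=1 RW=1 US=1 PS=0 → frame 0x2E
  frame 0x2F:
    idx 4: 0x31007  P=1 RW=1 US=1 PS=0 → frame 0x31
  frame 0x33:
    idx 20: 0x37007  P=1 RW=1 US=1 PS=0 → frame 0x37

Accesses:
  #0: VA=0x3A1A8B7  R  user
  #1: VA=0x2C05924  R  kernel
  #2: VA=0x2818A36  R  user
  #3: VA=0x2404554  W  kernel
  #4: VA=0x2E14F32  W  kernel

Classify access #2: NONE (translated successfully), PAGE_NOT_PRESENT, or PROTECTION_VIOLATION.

Trace:
#0 VA=0x3A1A8B7 (r,user):
  [0] read 0x20 idx=29: raw=0x23007 flags P=1 W=1 U=1 S=0
  [1] read 0x23 idx=26: raw=0x27007 flags P=1 W=1 U=1 S=0
  ✓ 0x278B7  — 2 lookups
#1 VA=0x2C05924 (r,kernel):
  [0] read 0x20 idx=22: raw=0x28007 flags P=1 W=1 U=1 S=0
  [1] read 0x28 idx=5: raw=0xA000 flags P=0 W=0 U=0 S=0
  ✗ PAGE_NOT_PRESENT  [2 reads]
#2 VA=0x2818A36 (r,user):
  [0] read 0x20 idx=20: raw=0x2A007 flags P=1 W=1 U=1 S=0
  [1] read 0x2A idx=24: raw=0x2E007 flags P=1 W=1 U=1 S=0
  ✓ 0x2EA36  — 2 lookups
#3 VA=0x2404554 (w,kernel):
  [0] read 0x20 idx=18: raw=0x2F007 flags P=1 W=1 U=1 S=0
  [1] read 0x2F idx=4: raw=0x31007 flags P=1 W=1 U=1 S=0
  ✓ 0x31554  — 2 lookups
#4 VA=0x2E14F32 (w,kernel):
  [0] read 0x20 idx=23: raw=0x33007 flags P=1 W=1 U=1 S=0
  [1] read 0x33 idx=20: raw=0x37007 flags P=1 W=1 U=1 S=0
  ✓ 0x37F32  — 2 lookups

Access #2 fault: NONE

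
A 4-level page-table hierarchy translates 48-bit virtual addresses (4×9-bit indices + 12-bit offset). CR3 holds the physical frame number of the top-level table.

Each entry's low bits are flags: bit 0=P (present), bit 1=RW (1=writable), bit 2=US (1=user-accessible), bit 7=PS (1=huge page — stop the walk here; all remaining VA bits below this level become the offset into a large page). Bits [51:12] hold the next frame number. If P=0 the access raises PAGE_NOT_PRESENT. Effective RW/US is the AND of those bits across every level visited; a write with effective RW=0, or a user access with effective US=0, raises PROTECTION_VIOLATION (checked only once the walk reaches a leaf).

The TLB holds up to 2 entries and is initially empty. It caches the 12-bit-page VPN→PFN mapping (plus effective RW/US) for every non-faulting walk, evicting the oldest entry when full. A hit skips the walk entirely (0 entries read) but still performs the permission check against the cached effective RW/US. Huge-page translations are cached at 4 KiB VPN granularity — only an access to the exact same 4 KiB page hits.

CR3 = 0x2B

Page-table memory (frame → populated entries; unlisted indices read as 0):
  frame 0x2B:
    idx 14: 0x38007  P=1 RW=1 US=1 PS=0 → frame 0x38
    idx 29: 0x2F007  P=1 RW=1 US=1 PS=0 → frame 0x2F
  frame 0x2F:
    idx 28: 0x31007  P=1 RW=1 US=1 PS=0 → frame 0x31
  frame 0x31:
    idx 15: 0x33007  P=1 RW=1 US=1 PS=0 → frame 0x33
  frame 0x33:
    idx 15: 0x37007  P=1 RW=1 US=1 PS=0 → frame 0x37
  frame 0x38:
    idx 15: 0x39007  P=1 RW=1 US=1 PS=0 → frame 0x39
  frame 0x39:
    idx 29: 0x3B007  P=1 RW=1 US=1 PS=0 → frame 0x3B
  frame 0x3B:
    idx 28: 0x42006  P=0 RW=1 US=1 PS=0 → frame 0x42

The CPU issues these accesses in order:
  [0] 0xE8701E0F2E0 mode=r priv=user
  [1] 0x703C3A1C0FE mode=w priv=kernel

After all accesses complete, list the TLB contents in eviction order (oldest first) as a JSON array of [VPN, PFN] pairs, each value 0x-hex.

Trace:
#0 VA=0xE8701E0F2E0 (r,user):
  lvl0: tbl 0x2B, slot 29 ⇒ 0x2F007 (P1/RW1/US1/PS0)
  lvl1: tbl 0x2F, slot 28 ⇒ 0x31007 (P1/RW1/US1/PS0)
  lvl2: tbl 0x31, slot 15 ⇒ 0x33007 (P1/RW1/US1/PS0)
  lvl3: tbl 0x33, slot 15 ⇒ 0x37007 (P1/RW1/US1/PS0)
  ✓ 0x372E0  — 4 lookups
#1 VA=0x703C3A1C0FE (w,kernel):
  lvl0: tbl 0x2B, slot 14 ⇒ 0x38007 (P1/RW1/US1/PS0)
  lvl1: tbl 0x38, slot 15 ⇒ 0x39007 (P1/RW1/US1/PS0)
  lvl2: tbl 0x39, slot 29 ⇒ 0x3B007 (P1/RW1/US1/PS0)
  lvl3: tbl 0x3B, slot 28 ⇒ 0x42006 (P0/RW1/US1/PS0)
  ⇒ fault: PAGE_NOT_PRESENT  — 4 lookups

TLB: [["0xE8701E0F", "0x37"]]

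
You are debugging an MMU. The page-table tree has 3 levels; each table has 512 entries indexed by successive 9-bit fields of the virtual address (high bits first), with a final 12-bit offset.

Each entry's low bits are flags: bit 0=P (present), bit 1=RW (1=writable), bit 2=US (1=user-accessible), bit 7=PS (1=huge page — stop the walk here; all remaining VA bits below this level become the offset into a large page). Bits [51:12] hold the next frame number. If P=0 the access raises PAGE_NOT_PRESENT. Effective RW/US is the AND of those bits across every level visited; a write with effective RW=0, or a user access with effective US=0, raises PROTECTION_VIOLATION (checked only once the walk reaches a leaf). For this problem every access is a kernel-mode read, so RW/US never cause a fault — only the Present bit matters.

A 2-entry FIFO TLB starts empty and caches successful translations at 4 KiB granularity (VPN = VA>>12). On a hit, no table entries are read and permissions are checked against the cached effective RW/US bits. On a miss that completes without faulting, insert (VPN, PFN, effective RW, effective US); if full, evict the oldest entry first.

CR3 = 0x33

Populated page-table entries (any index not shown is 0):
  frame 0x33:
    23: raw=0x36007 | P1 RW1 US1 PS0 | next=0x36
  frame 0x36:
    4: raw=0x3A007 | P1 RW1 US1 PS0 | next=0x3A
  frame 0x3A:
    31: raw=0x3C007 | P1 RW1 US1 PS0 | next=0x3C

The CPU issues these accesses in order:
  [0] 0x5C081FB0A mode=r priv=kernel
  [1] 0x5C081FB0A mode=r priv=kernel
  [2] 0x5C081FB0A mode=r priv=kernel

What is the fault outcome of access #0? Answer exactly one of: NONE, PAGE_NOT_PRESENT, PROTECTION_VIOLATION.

Per-access translation:
#0 VA=0x5C081FB0A (r,kernel):
  lvl0: tbl 0x33, slot 23 ⇒ 0x36007 (P1/RW1/US1/PS0)
  lvl1: tbl 0x36, slot 4 ⇒ 0x3A007 (P1/RW1/US1/PS0)
  lvl2: tbl 0x3A, slot 31 ⇒ 0x3C007 (P1/RW1/US1/PS0)
  ⇒ phys 0x3CB0A  [3 reads]
#1 VA=0x5C081FB0A (r,kernel):
  TLB hit vpn=0x5C081F → PA=0x3CB0A
#2 VA=0x5C081FB0A (r,kernel):
  TLB hit vpn=0x5C081F → PA=0x3CB0A

Access #0 fault: NONE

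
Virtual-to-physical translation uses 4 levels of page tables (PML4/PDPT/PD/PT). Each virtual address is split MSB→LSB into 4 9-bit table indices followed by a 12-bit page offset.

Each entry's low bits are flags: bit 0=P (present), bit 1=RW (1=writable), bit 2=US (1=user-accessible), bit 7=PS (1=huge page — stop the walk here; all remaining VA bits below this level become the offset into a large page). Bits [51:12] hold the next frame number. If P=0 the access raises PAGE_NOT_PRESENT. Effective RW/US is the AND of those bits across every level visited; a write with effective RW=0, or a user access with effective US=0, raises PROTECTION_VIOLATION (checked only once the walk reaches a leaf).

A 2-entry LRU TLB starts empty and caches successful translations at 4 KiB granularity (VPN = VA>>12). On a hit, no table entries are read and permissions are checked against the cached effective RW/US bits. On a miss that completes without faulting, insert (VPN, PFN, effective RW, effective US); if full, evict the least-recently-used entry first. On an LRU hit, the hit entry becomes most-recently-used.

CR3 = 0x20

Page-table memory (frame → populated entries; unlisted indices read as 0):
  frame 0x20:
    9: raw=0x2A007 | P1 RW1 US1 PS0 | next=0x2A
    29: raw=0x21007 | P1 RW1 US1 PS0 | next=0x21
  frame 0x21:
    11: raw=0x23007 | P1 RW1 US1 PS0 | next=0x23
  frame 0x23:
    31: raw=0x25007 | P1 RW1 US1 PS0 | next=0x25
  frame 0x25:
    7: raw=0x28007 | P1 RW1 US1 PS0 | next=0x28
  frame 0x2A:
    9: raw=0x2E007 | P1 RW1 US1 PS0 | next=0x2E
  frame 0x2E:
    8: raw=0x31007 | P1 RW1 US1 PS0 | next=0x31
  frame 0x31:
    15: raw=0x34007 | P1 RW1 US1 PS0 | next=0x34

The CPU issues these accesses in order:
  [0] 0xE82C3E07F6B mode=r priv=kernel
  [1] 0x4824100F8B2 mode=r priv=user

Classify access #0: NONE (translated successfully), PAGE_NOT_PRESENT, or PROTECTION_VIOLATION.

Walk each access:
#0 VA=0xE82C3E07F6B (r,kernel):
  lvl0: tbl 0x20, slot 29 ⇒ 0x21007 (P1/RW1/US1/PS0)
  lvl1: tbl 0x21, slot 11 ⇒ 0x23007 (P1/RW1/US1/PS0)
  lvl2: tbl 0x23, slot 31 ⇒ 0x25007 (P1/RW1/US1/PS0)
  lvl3: tbl 0x25, slot 7 ⇒ 0x28007 (P1/RW1/US1/PS0)
  → PA=0x28F6B  (4 entries read)
#1 VA=0x4824100F8B2 (r,user):
  lvl0: tbl 0x20, slot 9 ⇒ 0x2A007 (P1/RW1/US1/PS0)
  lvl1: tbl 0x2A, slot 9 ⇒ 0x2E007 (P1/RW1/US1/PS0)
  lvl2: tbl 0x2E, slot 8 ⇒ 0x31007 (P1/RW1/US1/PS0)
  lvl3: tbl 0x31, slot 15 ⇒ 0x34007 (P1/RW1/US1/PS0)
  → PA=0x348B2  (4 entries read)

Access #0 fault: NONE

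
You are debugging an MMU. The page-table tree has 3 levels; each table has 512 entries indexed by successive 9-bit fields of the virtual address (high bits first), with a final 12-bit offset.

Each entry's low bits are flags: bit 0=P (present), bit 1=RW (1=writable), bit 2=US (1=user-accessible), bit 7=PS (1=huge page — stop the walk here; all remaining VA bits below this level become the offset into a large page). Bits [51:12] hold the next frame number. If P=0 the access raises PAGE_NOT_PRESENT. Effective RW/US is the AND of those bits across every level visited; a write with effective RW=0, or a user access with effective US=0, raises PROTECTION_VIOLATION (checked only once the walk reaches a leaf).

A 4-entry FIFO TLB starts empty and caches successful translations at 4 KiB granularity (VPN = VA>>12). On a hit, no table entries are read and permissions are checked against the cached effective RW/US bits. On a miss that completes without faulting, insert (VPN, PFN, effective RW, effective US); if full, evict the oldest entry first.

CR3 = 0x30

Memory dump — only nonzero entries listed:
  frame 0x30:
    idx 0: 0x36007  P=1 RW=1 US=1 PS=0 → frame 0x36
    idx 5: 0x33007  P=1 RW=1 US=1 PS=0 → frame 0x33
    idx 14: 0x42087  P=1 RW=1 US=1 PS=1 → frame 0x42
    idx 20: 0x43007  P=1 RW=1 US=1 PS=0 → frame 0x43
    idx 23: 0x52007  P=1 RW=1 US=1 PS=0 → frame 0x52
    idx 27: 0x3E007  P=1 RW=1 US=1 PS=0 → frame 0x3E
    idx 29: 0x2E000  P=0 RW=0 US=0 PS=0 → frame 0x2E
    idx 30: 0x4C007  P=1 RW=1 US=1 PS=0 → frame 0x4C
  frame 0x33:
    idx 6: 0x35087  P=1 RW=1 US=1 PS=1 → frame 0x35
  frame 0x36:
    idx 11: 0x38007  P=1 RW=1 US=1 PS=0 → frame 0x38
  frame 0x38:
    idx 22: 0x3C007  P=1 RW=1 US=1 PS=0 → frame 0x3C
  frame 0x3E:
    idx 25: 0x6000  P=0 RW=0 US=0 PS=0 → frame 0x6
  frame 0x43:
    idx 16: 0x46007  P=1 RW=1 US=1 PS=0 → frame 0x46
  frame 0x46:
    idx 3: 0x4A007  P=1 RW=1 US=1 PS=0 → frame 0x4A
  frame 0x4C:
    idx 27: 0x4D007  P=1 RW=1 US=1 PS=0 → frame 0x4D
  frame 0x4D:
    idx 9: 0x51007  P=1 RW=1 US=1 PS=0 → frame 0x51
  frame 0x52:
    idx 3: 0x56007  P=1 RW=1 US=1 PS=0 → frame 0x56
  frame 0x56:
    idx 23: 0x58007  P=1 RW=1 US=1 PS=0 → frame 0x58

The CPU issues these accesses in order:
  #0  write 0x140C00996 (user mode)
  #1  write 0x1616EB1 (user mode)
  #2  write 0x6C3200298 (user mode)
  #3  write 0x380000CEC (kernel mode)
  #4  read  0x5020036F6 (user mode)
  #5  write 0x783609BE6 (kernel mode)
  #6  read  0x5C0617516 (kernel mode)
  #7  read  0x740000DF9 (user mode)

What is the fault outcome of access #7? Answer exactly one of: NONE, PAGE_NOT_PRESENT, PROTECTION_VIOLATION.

Per-access translation:
#0 VA=0x140C00996 (w,user):
  lvl0: tbl 0x30, slot 5 ⇒ 0x33007 (P1/RW1/US1/PS0)
  lvl1: tbl 0x33, slot 6 ⇒ 0x35087 (P1/RW1/US1/PS1)
  ⇒ phys 0x35996 (huge @L1)  [2 reads]
#1 VA=0x1616EB1 (w,user):
  lvl0: tbl 0x30, slot 0 ⇒ 0x36007 (P1/RW1/US1/PS0)
  lvl1: tbl 0x36, slot 11 ⇒ 0x38007 (P1/RW1/US1/PS0)
  lvl2: tbl 0x38, slot 22 ⇒ 0x3C007 (P1/RW1/US1/PS0)
  ⇒ phys 0x3CEB1  [3 reads]
#2 VA=0x6C3200298 (w,user):
  lvl0: tbl 0x30, slot 27 ⇒ 0x3E007 (P1/RW1/US1/PS0)
  lvl1: tbl 0x3E, slot 25 ⇒ 0x6000 (P0/RW0/US0/PS0)
  ⇒ fault: PAGE_NOT_PRESENT  — 2 lookups
#3 VA=0x380000CEC (w,kernel):
  lvl0: tbl 0x30, slot 14 ⇒ 0x42087 (P1/RW1/US1/PS1)
  ⇒ phys 0x42CEC (huge @L0)  [1 reads]
#4 VA=0x5020036F6 (r,user):
  lvl0: tbl 0x30, slot 20 ⇒ 0x43007 (P1/RW1/US1/PS0)
  lvl1: tbl 0x43, slot 16 ⇒ 0x46007 (P1/RW1/US1/PS0)
  lvl2: tbl 0x46, slot 3 ⇒ 0x4A007 (P1/RW1/US1/PS0)
  ⇒ phys 0x4A6F6  [3 reads]
#5 VA=0x783609BE6 (w,kernel):
  lvl0: tbl 0x30, slot 30 ⇒ 0x4C007 (P1/RW1/US1/PS0)
  lvl1: tbl 0x4C, slot 27 ⇒ 0x4D007 (P1/RW1/US1/PS0)
  lvl2: tbl 0x4D, slot 9 ⇒ 0x51007 (P1/RW1/US1/PS0)
  ⇒ phys 0x51BE6  [3 reads]
#6 VA=0x5C0617516 (r,kernel):
  lvl0: tbl 0x30, slot 23 ⇒ 0x52007 (P1/RW1/US1/PS0)
  lvl1: tbl 0x52, slot 3 ⇒ 0x56007 (P1/RW1/US1/PS0)
  lvl2: tbl 0x56, slot 23 ⇒ 0x58007 (P1/RW1/US1/PS0)
  ⇒ phys 0x58516  [3 reads]
#7 VA=0x740000DF9 (r,user):
  lvl0: tbl 0x30, slot 29 ⇒ 0x2E000 (P0/RW0/US0/PS0)
  ⇒ fault: PAGE_NOT_PRESENT  — 1 lookups

Access #7 fault: PAGE_NOT_PRESENT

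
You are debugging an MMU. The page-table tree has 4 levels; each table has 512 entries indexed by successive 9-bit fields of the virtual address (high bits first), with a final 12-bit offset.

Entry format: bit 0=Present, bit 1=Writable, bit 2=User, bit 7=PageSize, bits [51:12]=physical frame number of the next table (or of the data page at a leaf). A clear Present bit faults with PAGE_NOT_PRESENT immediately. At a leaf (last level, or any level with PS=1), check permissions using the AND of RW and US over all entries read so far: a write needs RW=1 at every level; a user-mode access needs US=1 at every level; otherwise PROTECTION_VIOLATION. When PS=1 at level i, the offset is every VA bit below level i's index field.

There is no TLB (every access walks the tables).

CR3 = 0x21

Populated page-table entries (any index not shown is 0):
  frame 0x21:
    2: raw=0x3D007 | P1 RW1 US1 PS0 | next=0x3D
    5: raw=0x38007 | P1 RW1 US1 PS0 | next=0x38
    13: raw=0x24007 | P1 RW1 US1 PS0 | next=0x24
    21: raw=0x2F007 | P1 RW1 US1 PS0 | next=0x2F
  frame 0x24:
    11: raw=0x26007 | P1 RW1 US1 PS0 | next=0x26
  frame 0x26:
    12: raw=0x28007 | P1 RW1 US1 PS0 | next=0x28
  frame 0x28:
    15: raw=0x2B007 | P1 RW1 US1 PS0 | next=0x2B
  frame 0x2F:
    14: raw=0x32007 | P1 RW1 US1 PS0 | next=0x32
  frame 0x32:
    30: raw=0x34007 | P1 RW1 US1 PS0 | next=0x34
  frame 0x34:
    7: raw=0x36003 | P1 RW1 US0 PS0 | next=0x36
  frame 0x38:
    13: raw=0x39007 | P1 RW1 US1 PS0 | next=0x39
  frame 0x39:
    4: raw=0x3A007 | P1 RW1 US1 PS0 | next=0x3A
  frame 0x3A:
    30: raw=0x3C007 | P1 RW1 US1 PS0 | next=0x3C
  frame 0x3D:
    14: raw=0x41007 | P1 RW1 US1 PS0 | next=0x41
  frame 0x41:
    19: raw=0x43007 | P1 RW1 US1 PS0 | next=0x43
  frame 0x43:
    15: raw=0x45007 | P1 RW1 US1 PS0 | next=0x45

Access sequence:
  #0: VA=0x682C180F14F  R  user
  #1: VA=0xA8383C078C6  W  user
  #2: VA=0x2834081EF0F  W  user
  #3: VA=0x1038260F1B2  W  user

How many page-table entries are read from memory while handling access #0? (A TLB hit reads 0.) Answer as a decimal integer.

Per-access translation:
#0 VA=0x682C180F14F (r,user):
  [0] read 0x21 idx=13: raw=0x24007 flags P=1 W=1 U=1 S=0
  [1] read 0x24 idx=11: raw=0x26007 flags P=1 W=1 U=1 S=0
  [2] read 0x26 idx=12: raw=0x28007 flags P=1 W=1 U=1 S=0
  [3] read 0x28 idx=15: raw=0x2B007 flags P=1 W=1 U=1 S=0
  → PA=0x2B14F  (4 entries read)
#1 VA=0xA8383C078C6 (w,user):
  [0] read 0x21 idx=21: raw=0x2F007 flags P=1 W=1 U=1 S=0
  [1] read 0x2F idx=14: raw=0x32007 flags P=1 W=1 U=1 S=0
  [2] read 0x32 idx=30: raw=0x34007 flags P=1 W=1 U=1 S=0
  [3] read 0x34 idx=7: raw=0x36003 flags P=1 W=1 U=0 S=0
  ✗ PROTECTION_VIOLATION  [4 reads]
#2 VA=0x2834081EF0F (w,user):
  [0] read 0x21 idx=5: raw=0x38007 flags P=1 W=1 U=1 S=0
  [1] read 0x38 idx=13: raw=0x39007 flags P=1 W=1 U=1 S=0
  [2] read 0x39 idx=4: raw=0x3A007 flags P=1 W=1 U=1 S=0
  [3] read 0x3A idx=30: raw=0x3C007 flags P=1 W=1 U=1 S=0
  → PA=0x3CF0F  (4 entries read)
#3 VA=0x1038260F1B2 (w,user):
  [0] read 0x21 idx=2: raw=0x3D007 flags P=1 W=1 U=1 S=0
  [1] read 0x3D idx=14: raw=0x41007 flags P=1 W=1 U=1 S=0
  [2] read 0x41 idx=19: raw=0x43007 flags P=1 W=1 U=1 S=0
  [3] read 0x43 idx=15: raw=0x45007 flags P=1 W=1 U=1 S=0
  → PA=0x451B2  (4 entries read)

Entries read for #0: 4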